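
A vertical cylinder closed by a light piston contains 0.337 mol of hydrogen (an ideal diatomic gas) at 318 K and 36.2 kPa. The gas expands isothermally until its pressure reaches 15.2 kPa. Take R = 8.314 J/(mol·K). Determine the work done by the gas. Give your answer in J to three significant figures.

Isothermal process: W = nRT ln(V₂/V₁) = nRT ln(P₁/P₂).
W = (0.337)(8.314)(318) × ln(36.2/15.2)
  = 891 × ln(2.382) = 891 × 0.8678
W_by_gas = 773.2 J.

W ≈ 773 J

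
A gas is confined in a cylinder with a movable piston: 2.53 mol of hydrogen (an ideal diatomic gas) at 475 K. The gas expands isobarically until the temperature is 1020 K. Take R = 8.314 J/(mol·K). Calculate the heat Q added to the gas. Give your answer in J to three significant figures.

Isobaric: W = nRΔT = (2.53)(8.314)(545) = 11464 J.
ΔU = nCᵥΔT with Cᵥ = 5R/2: ΔU = (2.53)(20.79)(545) = 28659 J.
Q = ΔU + W = 28659 + 11464 = 40123 J.

Q ≈ 40100 J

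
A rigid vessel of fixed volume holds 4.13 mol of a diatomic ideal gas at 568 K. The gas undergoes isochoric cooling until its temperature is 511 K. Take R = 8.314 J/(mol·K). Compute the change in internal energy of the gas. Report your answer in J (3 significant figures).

ΔU ≈ -4890 J

Constant volume ⇒ W = 0, so Q = ΔU = nCᵥΔT with Cᵥ = 5R/2 = 20.79 J/(mol·K).
ΔU = (4.13)(20.79)(511 − 568) = -4893 J.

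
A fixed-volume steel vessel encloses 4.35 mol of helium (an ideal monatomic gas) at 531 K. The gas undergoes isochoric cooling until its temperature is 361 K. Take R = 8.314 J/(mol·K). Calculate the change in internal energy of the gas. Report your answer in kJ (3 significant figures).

ΔU ≈ -9.22 kJ

Constant volume ⇒ W = 0, so Q = ΔU = nCᵥΔT with Cᵥ = 3R/2 = 12.47 J/(mol·K).
ΔU = (4.35)(12.47)(361 − 531) = -9222 J.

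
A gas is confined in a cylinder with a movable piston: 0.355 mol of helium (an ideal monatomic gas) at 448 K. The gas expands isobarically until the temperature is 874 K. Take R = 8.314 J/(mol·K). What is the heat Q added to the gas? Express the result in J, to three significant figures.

Q ≈ 3140 J

Isobaric: W = nRΔT = (0.355)(8.314)(426) = 1257 J.
ΔU = nCᵥΔT with Cᵥ = 3R/2: ΔU = (0.355)(12.47)(426) = 1886 J.
Q = ΔU + W = 1886 + 1257 = 3143 J.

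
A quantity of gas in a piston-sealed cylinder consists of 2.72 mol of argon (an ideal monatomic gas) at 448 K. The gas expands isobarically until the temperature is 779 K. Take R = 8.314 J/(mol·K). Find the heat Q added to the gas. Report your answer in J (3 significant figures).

Q ≈ 18700 J

Isobaric: W = nRΔT = (2.72)(8.314)(331) = 7485 J.
ΔU = nCᵥΔT with Cᵥ = 3R/2: ΔU = (2.72)(12.47)(331) = 11228 J.
Q = ΔU + W = 11228 + 7485 = 18713 J.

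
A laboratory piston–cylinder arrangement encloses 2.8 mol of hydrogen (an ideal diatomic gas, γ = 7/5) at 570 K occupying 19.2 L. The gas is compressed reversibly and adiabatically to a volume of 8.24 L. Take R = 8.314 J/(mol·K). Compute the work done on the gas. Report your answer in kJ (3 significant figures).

W ≈ 13.4 kJ

Adiabatic: TV^(γ−1) = const with γ = 7/5.
T₂ = T₁ (V₁/V₂)^(γ−1) = 570 × (19.2/8.24)^0.4 = 570 × 1.403 = 799.5 K.
W_by = nCᵥ(T₁ − T₂) = (2.8)(20.79)(570 − 799.5) = -13357 J.
Work on gas = −W_by = 13357 J.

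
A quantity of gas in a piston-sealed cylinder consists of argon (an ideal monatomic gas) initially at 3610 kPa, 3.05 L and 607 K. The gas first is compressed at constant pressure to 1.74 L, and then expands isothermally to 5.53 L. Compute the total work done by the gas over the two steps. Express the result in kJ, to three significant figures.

W_total ≈ 2.53 kJ

Step 1 (isobaric): W = PΔV = (3610 kPa)(1.74 − 3.05 L) = -4729 J.
After step 1: P = 3610 kPa, V = 1.74 L, T = 346.3 K.
Step 2 (isothermal): W = P₁V₁ ln(V₂/V₁) = (6281) ln(5.53/1.74) = 7263 J.
W_total = -4729 + 7263 = 2534 J.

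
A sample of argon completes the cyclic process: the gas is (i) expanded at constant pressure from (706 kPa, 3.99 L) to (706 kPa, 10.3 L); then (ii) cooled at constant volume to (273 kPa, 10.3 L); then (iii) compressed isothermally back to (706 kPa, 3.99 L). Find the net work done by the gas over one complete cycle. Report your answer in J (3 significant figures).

W_net ≈ 1790 J

Leg (i): W = PΔV = (706)(10.3 − 3.99) = 4455 J.
Leg (ii): W = 0.
Leg (iii): W = PᵢVᵢ ln(V_f/Vᵢ) = (2812) ln(3.99/10.3) = -2667 J.
W_net = 4455 − 2667 = 1788 J.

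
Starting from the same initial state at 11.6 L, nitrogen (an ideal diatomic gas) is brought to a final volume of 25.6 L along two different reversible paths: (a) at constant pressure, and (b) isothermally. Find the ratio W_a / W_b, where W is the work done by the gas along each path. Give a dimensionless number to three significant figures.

Path (a) isobaric: W = P₁(V₂ − V₁) → W_a/(P₁V₁) = 1.207.
Path (b) isothermal: W = P₁V₁ ln(V₂/V₁) → W_b/(P₁V₁) = 0.7916.
W_a / W_b = 1.207 / 0.7916 = 1.525.

W_a / W_b ≈ 1.52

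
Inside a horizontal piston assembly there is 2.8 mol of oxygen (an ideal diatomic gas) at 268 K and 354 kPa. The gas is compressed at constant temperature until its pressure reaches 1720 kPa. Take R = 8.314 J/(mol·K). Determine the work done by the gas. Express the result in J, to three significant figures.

Isothermal process: W = nRT ln(V₂/V₁) = nRT ln(P₁/P₂).
W = (2.8)(8.314)(268) × ln(354/1720)
  = 6239 × ln(0.2058) = 6239 × -1.581
W_by_gas = -9862 J.

W ≈ -9860 J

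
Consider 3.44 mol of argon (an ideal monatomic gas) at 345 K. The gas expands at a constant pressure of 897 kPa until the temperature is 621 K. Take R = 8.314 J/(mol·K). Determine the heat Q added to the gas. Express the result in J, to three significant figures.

Q ≈ 19700 J

Isobaric: W = nRΔT = (3.44)(8.314)(276) = 7894 J.
ΔU = nCᵥΔT with Cᵥ = 3R/2: ΔU = (3.44)(12.47)(276) = 11840 J.
Q = ΔU + W = 11840 + 7894 = 19734 J.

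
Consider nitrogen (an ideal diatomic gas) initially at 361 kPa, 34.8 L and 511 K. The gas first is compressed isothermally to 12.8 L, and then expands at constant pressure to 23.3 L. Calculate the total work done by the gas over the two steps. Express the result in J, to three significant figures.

Step 1 (isothermal): W = P₁V₁ ln(V₂/V₁) = (12563) ln(12.8/34.8) = -12565 J.
After step 1: P = 981.5 kPa, V = 12.8 L, T = 511 K.
Step 2 (isobaric): W = PΔV = (981.5 kPa)(23.3 − 12.8 L) = 10305 J.
W_total = -12565 + 10305 = -2260 J.

W_total ≈ -2260 J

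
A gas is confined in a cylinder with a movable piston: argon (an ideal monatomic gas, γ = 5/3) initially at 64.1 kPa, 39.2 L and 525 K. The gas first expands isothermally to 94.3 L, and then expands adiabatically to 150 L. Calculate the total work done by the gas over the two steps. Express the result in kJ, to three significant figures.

W_total ≈ 3.21 kJ

Step 1 (isothermal): W = P₁V₁ ln(V₂/V₁) = (2513) ln(94.3/39.2) = 2206 J.
After step 1: P = 26.65 kPa, V = 94.3 L, T = 525 K.
Step 2 (adiabatic): W = (P₁V₁ − P₂V₂)/(γ−1) = (2513 − 1844)/0.667 = 1003 J.
W_total = 2206 + 1003 = 3209 J.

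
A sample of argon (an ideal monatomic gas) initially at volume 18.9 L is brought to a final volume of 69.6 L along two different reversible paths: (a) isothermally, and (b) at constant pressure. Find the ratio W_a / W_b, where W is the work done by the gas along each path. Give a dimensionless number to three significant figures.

W_a / W_b ≈ 0.486

Path (a) isothermal: W = P₁V₁ ln(V₂/V₁) → W_a/(P₁V₁) = 1.304.
Path (b) isobaric: W = P₁(V₂ − V₁) → W_b/(P₁V₁) = 2.683.
W_a / W_b = 1.304 / 2.683 = 0.486.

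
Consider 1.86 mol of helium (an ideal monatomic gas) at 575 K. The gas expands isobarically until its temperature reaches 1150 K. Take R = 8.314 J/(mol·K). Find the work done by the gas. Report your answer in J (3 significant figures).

W ≈ 8890 J

Isobaric: W = P ΔV = nR ΔT.
W = (1.86)(8.314)(1150 − 575) = 8892 J.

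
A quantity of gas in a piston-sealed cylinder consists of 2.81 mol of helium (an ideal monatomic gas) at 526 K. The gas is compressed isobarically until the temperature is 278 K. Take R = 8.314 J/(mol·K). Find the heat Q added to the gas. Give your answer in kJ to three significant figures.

Isobaric: W = nRΔT = (2.81)(8.314)(-248) = -5794 J.
ΔU = nCᵥΔT with Cᵥ = 3R/2: ΔU = (2.81)(12.47)(-248) = -8691 J.
Q = ΔU + W = -8691 − 5794 = -14485 J.

Q ≈ -14.5 kJ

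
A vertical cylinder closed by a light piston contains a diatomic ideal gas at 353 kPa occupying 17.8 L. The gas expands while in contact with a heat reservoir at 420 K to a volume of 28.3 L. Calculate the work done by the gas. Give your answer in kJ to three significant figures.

Isothermal: W = nRT ln(V₂/V₁) = P₁V₁ ln(V₂/V₁).
P₁V₁ = (353 kPa)(17.8 L) = 6283 J.
W = 6283 × ln(28.3/17.8) = 6283 × 0.4637
W_by_gas = 2913 J.

W ≈ 2.91 kJ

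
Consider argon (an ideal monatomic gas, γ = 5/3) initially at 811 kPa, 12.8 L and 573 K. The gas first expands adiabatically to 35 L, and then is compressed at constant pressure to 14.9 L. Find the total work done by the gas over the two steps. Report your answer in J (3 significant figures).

W_total ≈ 4560 J

Step 1 (adiabatic): W = (P₁V₁ − P₂V₂)/(γ−1) = (10381 − 5309)/0.667 = 7608 J.
After step 1: P = 151.7 kPa, V = 35 L, T = 293 K.
Step 2 (isobaric): W = PΔV = (151.7 kPa)(14.9 − 35 L) = -3049 J.
W_total = 7608 − 3049 = 4559 J.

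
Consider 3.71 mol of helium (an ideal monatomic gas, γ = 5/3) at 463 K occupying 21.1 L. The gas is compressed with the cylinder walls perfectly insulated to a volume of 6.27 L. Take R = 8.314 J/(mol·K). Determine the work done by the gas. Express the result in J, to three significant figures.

Adiabatic: TV^(γ−1) = const with γ = 5/3.
T₂ = T₁ (V₁/V₂)^(γ−1) = 463 × (21.1/6.27)^0.667 = 463 × 2.246 = 1040 K.
W_by = nCᵥ(T₁ − T₂) = (3.71)(12.47)(463 − 1040) = -26684 J.

W ≈ -26700 J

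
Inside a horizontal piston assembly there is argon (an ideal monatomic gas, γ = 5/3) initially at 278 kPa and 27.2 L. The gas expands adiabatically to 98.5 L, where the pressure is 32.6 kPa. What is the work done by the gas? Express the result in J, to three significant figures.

W ≈ 6530 J

Adiabatic: W = (P₁V₁ − P₂V₂)/(γ − 1) with γ = 5/3.
P₁V₁ = 7562 J, P₂V₂ = 3211 J.
W = (7562 − 3211) / 0.6667 = 6526 J.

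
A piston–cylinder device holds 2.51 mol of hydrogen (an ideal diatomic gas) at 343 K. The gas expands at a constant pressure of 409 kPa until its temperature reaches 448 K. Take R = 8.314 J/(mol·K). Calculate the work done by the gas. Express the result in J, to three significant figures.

W ≈ 2190 J

Isobaric: W = P ΔV = nR ΔT.
W = (2.51)(8.314)(448 − 343) = 2191 J.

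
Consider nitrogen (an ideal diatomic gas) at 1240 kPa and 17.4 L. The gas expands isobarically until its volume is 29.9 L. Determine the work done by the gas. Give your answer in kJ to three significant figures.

W ≈ 15.5 kJ

Isobaric: W = P ΔV.
W = (1240 kPa)(29.9 − 17.4 L) = (1240)(12.5) = 15500 J.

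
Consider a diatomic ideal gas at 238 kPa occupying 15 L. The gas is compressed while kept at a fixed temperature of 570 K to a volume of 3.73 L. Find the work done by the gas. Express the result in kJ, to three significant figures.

W ≈ -4.97 kJ

Isothermal: W = nRT ln(V₂/V₁) = P₁V₁ ln(V₂/V₁).
P₁V₁ = (238 kPa)(15 L) = 3570 J.
W = 3570 × ln(3.73/15) = 3570 × -1.392
W_by_gas = -4968 J.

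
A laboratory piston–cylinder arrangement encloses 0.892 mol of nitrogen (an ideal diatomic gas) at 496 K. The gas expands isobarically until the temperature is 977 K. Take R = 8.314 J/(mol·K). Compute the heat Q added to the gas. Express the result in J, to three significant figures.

Isobaric: W = nRΔT = (0.892)(8.314)(481) = 3567 J.
ΔU = nCᵥΔT with Cᵥ = 5R/2: ΔU = (0.892)(20.79)(481) = 8918 J.
Q = ΔU + W = 8918 + 3567 = 12485 J.

Q ≈ 12500 J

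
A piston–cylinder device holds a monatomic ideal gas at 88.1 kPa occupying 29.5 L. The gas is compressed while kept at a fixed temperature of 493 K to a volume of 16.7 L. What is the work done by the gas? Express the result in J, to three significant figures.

W ≈ -1480 J

Isothermal: W = nRT ln(V₂/V₁) = P₁V₁ ln(V₂/V₁).
P₁V₁ = (88.1 kPa)(29.5 L) = 2599 J.
W = 2599 × ln(16.7/29.5) = 2599 × -0.569
W_by_gas = -1479 J.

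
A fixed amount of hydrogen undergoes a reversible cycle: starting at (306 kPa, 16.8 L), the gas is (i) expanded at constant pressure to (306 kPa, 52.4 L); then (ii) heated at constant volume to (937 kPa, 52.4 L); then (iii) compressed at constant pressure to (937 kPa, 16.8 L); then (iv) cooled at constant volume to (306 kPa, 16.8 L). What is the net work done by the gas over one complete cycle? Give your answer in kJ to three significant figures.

W_net ≈ -22.5 kJ

Constant-volume legs do no work.
W(i) = (306)(52.4 − 16.8) = 10894 J; W(iii) = (937)(16.8 − 52.4) = -33357 J.
W_net = 10894 − 33357 = -22464 J (the counter-clockwise enclosed area).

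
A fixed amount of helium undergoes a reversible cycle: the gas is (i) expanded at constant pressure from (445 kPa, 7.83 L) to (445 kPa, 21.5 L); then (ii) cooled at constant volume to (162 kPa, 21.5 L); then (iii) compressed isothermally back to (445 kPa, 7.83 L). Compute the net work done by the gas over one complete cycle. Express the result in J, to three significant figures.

Leg (i): W = PΔV = (445)(21.5 − 7.83) = 6083 J.
Leg (ii): W = 0.
Leg (iii): W = PᵢVᵢ ln(V_f/Vᵢ) = (3483) ln(7.83/21.5) = -3518 J.
W_net = 6083 − 3518 = 2565 J.

W_net ≈ 2570 J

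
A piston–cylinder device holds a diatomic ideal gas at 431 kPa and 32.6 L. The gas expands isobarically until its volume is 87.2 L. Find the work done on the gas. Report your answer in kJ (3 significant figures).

W ≈ -23.5 kJ

Isobaric: W = P ΔV.
W = (431 kPa)(87.2 − 32.6 L) = (431)(54.6) = 23533 J.
Work on gas = −W_by = -23533 J.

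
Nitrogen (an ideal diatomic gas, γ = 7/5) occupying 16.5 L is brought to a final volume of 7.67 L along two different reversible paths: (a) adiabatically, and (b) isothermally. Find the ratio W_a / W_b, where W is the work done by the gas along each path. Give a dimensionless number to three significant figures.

Path (a) adiabatic: W = P₁V₁(1 − (V₁/V₂)^(γ−1))/(γ−1) → W_a/(P₁V₁) = -0.8964.
Path (b) isothermal: W = P₁V₁ ln(V₂/V₁) → W_b/(P₁V₁) = -0.766.
W_a / W_b = -0.8964 / -0.766 = 1.17.

W_a / W_b ≈ 1.17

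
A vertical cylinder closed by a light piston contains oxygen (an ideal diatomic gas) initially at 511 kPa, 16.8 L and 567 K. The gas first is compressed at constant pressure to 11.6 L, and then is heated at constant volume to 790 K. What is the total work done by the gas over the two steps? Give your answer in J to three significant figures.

W_total ≈ -2660 J

Step 1 (isobaric): W = PΔV = (511 kPa)(11.6 − 16.8 L) = -2657 J.
Step 2 (isochoric): W = 0 (constant volume).
W_total = -2657 + 0 = -2657 J.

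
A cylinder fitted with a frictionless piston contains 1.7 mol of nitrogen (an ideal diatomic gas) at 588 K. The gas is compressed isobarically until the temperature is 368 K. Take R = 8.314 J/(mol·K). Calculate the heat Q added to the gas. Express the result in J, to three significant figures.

Q ≈ -10900 J

Isobaric: W = nRΔT = (1.7)(8.314)(-220) = -3109 J.
ΔU = nCᵥΔT with Cᵥ = 5R/2: ΔU = (1.7)(20.79)(-220) = -7774 J.
Q = ΔU + W = -7774 − 3109 = -10883 J.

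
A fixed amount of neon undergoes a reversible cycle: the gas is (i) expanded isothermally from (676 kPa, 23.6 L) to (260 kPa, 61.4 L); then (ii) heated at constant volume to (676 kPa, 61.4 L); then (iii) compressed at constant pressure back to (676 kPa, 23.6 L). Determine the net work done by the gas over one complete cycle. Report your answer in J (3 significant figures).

W_net ≈ -10300 J

Leg (i): W = PᵢVᵢ ln(V_f/Vᵢ) = (15954) ln(61.4/23.6) = 15254 J.
Leg (ii): W = 0.
Leg (iii): W = PΔV = (676)(23.6 − 61.4) = -25553 J.
W_net = 15254 − 25553 = -10299 J.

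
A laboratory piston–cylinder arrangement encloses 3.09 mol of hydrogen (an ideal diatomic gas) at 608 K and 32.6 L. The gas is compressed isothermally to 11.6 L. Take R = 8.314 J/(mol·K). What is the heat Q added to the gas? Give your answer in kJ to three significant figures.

Q ≈ -16.1 kJ

Isothermal ⇒ ΔU = 0, so Q = W = nRT ln(V₂/V₁).
Q = (3.09)(8.314)(608) ln(11.6/32.6) = 15620 × -1.033 = -16140 J.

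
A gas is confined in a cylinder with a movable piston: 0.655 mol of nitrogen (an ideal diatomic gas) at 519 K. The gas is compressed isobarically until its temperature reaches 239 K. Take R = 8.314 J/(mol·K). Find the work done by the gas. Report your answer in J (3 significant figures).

Isobaric: W = P ΔV = nR ΔT.
W = (0.655)(8.314)(239 − 519) = -1525 J.

W ≈ -1520 J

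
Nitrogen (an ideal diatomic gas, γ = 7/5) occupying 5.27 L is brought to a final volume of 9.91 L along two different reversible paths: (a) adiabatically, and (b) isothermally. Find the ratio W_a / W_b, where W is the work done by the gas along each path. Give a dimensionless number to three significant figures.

W_a / W_b ≈ 0.884

Path (a) adiabatic: W = P₁V₁(1 − (V₁/V₂)^(γ−1))/(γ−1) → W_a/(P₁V₁) = 0.5581.
Path (b) isothermal: W = P₁V₁ ln(V₂/V₁) → W_b/(P₁V₁) = 0.6315.
W_a / W_b = 0.5581 / 0.6315 = 0.8837.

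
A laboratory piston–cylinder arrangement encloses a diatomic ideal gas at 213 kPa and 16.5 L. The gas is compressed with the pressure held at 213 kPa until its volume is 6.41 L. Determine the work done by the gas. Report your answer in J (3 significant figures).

Isobaric: W = P ΔV.
W = (213 kPa)(6.41 − 16.5 L) = (213)(-10.09) = -2149 J.

W ≈ -2150 J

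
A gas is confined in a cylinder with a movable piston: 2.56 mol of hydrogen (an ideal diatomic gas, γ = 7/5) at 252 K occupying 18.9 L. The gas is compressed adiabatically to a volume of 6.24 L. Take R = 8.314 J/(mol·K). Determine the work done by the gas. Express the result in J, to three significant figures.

W ≈ -7480 J

Adiabatic: TV^(γ−1) = const with γ = 7/5.
T₂ = T₁ (V₁/V₂)^(γ−1) = 252 × (18.9/6.24)^0.4 = 252 × 1.558 = 392.6 K.
W_by = nCᵥ(T₁ − T₂) = (2.56)(20.79)(252 − 392.6) = -7479 J.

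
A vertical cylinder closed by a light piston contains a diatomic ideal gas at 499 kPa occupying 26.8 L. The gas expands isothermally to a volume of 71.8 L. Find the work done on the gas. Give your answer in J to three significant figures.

W ≈ -13200 J

Isothermal: W = nRT ln(V₂/V₁) = P₁V₁ ln(V₂/V₁).
P₁V₁ = (499 kPa)(26.8 L) = 13373 J.
W = 13373 × ln(71.8/26.8) = 13373 × 0.9855
W_by_gas = 13179 J; work on gas = −W_by = -13179 J.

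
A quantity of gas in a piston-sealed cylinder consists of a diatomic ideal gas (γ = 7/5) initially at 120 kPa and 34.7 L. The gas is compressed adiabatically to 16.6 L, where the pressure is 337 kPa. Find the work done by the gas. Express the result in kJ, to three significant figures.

W ≈ -3.58 kJ

Adiabatic: W = (P₁V₁ − P₂V₂)/(γ − 1) with γ = 7/5.
P₁V₁ = 4164 J, P₂V₂ = 5594 J.
W = (4164 − 5594) / 0.4 = -3576 J.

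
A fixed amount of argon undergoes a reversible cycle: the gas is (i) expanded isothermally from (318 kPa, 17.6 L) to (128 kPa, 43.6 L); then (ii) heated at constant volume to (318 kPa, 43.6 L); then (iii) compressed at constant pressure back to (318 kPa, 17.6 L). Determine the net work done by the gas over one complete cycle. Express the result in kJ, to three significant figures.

W_net ≈ -3.19 kJ

Leg (i): W = PᵢVᵢ ln(V_f/Vᵢ) = (5597) ln(43.6/17.6) = 5077 J.
Leg (ii): W = 0.
Leg (iii): W = PΔV = (318)(17.6 − 43.6) = -8268 J.
W_net = 5077 − 8268 = -3191 J.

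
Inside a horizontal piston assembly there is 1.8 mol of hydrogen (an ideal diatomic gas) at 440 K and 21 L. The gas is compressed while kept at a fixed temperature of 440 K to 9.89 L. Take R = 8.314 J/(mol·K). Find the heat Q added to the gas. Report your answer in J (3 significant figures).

Q ≈ -4960 J

Isothermal ⇒ ΔU = 0, so Q = W = nRT ln(V₂/V₁).
Q = (1.8)(8.314)(440) ln(9.89/21) = 6585 × -0.753 = -4958 J.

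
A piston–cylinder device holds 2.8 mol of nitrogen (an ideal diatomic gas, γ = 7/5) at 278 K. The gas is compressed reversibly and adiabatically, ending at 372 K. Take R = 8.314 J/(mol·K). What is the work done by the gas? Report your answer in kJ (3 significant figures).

Adiabatic ⇒ Q = 0, so W_by = −ΔU = nCᵥ(T₁ − T₂).
Cᵥ = 5R/2 = 20.79 J/(mol·K).
W = (2.8)(20.79)(278 − 372) = -5471 J.

W ≈ -5.47 kJ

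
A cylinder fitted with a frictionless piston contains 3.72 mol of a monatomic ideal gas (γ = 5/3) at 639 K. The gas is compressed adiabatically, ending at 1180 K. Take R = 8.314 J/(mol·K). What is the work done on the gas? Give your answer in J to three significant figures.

W ≈ 25100 J

Adiabatic ⇒ Q = 0, so W_by = −ΔU = nCᵥ(T₁ − T₂).
Cᵥ = 3R/2 = 12.47 J/(mol·K).
W = (3.72)(12.47)(639 − 1180) = -25098 J.
Work on gas = −W_by = 25098 J.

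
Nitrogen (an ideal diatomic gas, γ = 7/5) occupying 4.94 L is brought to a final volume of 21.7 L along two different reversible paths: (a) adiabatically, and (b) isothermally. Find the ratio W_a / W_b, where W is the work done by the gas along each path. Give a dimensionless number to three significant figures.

Path (a) adiabatic: W = P₁V₁(1 − (V₁/V₂)^(γ−1))/(γ−1) → W_a/(P₁V₁) = 1.117.
Path (b) isothermal: W = P₁V₁ ln(V₂/V₁) → W_b/(P₁V₁) = 1.48.
W_a / W_b = 1.117 / 1.48 = 0.7547.

W_a / W_b ≈ 0.755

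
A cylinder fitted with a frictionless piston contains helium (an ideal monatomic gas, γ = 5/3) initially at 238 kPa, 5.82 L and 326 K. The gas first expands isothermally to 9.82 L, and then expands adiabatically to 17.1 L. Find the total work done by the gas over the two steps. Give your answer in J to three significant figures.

W_total ≈ 1370 J

Step 1 (isothermal): W = P₁V₁ ln(V₂/V₁) = (1385) ln(9.82/5.82) = 724.6 J.
After step 1: P = 141.1 kPa, V = 9.82 L, T = 326 K.
Step 2 (adiabatic): W = (P₁V₁ − P₂V₂)/(γ−1) = (1385 − 957)/0.667 = 642.2 J.
W_total = 724.6 + 642.2 = 1367 J.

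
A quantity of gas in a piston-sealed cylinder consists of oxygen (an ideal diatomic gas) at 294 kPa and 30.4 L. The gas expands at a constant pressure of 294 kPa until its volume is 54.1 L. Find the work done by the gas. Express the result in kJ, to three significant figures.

Isobaric: W = P ΔV.
W = (294 kPa)(54.1 − 30.4 L) = (294)(23.7) = 6968 J.

W ≈ 6.97 kJ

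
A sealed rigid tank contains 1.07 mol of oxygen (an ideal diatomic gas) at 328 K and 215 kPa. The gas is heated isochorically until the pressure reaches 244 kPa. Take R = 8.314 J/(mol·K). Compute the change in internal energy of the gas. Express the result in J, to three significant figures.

ΔU ≈ 984 J

Constant volume ⇒ W = 0, so Q = ΔU = nCᵥΔT with Cᵥ = 5R/2 = 20.79 J/(mol·K).
At constant V, T₂/T₁ = P₂/P₁ ⇒ ΔT = T₁(P₂/P₁ − 1) = 328·(244/215 − 1) = 44.24 K.
ΔU = (1.07)(20.79)(44.24) = 983.9 J.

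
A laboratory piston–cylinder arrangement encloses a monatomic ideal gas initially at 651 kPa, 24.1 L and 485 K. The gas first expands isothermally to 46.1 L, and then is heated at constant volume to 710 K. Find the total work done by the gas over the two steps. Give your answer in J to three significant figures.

W_total ≈ 10200 J

Step 1 (isothermal): W = P₁V₁ ln(V₂/V₁) = (15689) ln(46.1/24.1) = 10176 J.
Step 2 (isochoric): W = 0 (constant volume).
W_total = 10176 + 0 = 10176 J.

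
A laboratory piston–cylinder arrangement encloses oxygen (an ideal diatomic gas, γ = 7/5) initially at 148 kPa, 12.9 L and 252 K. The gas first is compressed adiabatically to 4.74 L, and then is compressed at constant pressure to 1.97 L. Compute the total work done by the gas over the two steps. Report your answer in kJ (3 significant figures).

Step 1 (adiabatic): W = (P₁V₁ − P₂V₂)/(γ−1) = (1909 − 2850)/0.4 = -2351 J.
After step 1: P = 601.2 kPa, V = 4.74 L, T = 376.1 K.
Step 2 (isobaric): W = PΔV = (601.2 kPa)(1.97 − 4.74 L) = -1665 J.
W_total = -2351 − 1665 = -4016 J.

W_total ≈ -4.02 kJ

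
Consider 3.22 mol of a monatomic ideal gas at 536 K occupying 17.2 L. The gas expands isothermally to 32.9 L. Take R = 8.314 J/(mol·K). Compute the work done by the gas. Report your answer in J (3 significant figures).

Isothermal: W = nRT ln(V₂/V₁).
W = (3.22)(8.314)(536) × ln(32.9/17.2)
  = 14349 × 0.6486
W_by_gas = 9306 J.

W ≈ 9310 J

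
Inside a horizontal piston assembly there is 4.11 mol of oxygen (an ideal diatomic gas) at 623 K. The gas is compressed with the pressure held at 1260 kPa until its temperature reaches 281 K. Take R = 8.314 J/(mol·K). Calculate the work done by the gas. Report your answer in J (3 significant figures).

W ≈ -11700 J

Isobaric: W = P ΔV = nR ΔT.
W = (4.11)(8.314)(281 − 623) = -11686 J.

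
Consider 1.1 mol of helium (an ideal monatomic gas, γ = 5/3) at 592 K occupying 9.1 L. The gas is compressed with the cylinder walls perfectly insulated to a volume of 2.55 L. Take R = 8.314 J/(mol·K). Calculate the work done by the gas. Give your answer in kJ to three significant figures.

W ≈ -10.8 kJ

Adiabatic: TV^(γ−1) = const with γ = 5/3.
T₂ = T₁ (V₁/V₂)^(γ−1) = 592 × (9.1/2.55)^0.667 = 592 × 2.335 = 1382 K.
W_by = nCᵥ(T₁ − T₂) = (1.1)(12.47)(592 − 1382) = -10844 J.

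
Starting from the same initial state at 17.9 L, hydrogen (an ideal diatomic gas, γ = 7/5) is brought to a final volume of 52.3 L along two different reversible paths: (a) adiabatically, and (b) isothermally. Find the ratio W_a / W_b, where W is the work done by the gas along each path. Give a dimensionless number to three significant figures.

W_a / W_b ≈ 0.813

Path (a) adiabatic: W = P₁V₁(1 − (V₁/V₂)^(γ−1))/(γ−1) → W_a/(P₁V₁) = 0.8719.
Path (b) isothermal: W = P₁V₁ ln(V₂/V₁) → W_b/(P₁V₁) = 1.072.
W_a / W_b = 0.8719 / 1.072 = 0.8132.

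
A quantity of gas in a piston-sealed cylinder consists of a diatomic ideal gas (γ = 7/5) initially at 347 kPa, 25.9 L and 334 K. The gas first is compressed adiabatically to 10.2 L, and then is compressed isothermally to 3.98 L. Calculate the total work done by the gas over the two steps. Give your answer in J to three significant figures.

Step 1 (adiabatic): W = (P₁V₁ − P₂V₂)/(γ−1) = (8987 − 13047)/0.4 = -10149 J.
After step 1: P = 1279 kPa, V = 10.2 L, T = 484.9 K.
Step 2 (isothermal): W = P₁V₁ ln(V₂/V₁) = (13047) ln(3.98/10.2) = -12279 J.
W_total = -10149 − 12279 = -22428 J.

W_total ≈ -22400 J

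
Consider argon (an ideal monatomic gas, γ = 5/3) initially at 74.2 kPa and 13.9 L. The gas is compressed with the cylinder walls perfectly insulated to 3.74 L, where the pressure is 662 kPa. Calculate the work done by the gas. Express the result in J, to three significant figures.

Adiabatic: W = (P₁V₁ − P₂V₂)/(γ − 1) with γ = 5/3.
P₁V₁ = 1031 J, P₂V₂ = 2476 J.
W = (1031 − 2476) / 0.6667 = -2167 J.

W ≈ -2170 J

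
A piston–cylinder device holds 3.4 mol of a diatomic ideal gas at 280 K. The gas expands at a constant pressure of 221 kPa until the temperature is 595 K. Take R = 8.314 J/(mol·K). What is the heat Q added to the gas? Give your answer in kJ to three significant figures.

Isobaric: W = nRΔT = (3.4)(8.314)(315) = 8904 J.
ΔU = nCᵥΔT with Cᵥ = 5R/2: ΔU = (3.4)(20.79)(315) = 22261 J.
Q = ΔU + W = 22261 + 8904 = 31165 J.

Q ≈ 31.2 kJ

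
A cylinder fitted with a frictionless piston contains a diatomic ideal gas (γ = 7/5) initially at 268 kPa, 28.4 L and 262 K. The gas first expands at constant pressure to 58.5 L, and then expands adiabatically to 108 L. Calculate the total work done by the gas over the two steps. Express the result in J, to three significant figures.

Step 1 (isobaric): W = PΔV = (268 kPa)(58.5 − 28.4 L) = 8067 J.
After step 1: P = 268 kPa, V = 58.5 L, T = 539.7 K.
Step 2 (adiabatic): W = (P₁V₁ − P₂V₂)/(γ−1) = (15678 − 12268)/0.4 = 8524 J.
W_total = 8067 + 8524 = 16591 J.

W_total ≈ 16600 J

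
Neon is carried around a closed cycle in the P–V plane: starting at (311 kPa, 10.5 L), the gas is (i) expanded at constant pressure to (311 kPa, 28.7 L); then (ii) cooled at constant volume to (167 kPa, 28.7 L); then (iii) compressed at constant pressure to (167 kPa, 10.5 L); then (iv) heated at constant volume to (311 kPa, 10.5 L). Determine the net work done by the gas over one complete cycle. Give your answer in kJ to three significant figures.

Constant-volume legs do no work.
W(i) = (311)(28.7 − 10.5) = 5660 J; W(iii) = (167)(10.5 − 28.7) = -3039 J.
W_net = 5660 − 3039 = 2621 J (the clockwise enclosed area).

W_net ≈ 2.62 kJ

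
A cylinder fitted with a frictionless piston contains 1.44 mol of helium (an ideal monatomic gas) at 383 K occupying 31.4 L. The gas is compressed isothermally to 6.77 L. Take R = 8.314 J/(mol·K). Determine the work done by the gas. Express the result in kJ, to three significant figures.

W ≈ -7.04 kJ

Isothermal: W = nRT ln(V₂/V₁).
W = (1.44)(8.314)(383) × ln(6.77/31.4)
  = 4585 × -1.534
W_by_gas = -7035 J.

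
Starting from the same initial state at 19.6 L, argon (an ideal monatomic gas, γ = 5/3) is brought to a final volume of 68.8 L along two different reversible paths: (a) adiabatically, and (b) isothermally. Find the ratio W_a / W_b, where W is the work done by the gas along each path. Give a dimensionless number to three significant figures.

W_a / W_b ≈ 0.677

Path (a) adiabatic: W = P₁V₁(1 − (V₁/V₂)^(γ−1))/(γ−1) → W_a/(P₁V₁) = 0.8506.
Path (b) isothermal: W = P₁V₁ ln(V₂/V₁) → W_b/(P₁V₁) = 1.256.
W_a / W_b = 0.8506 / 1.256 = 0.6774.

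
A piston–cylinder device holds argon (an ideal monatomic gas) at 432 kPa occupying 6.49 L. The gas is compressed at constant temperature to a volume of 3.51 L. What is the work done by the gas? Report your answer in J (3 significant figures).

W ≈ -1720 J

Isothermal: W = nRT ln(V₂/V₁) = P₁V₁ ln(V₂/V₁).
P₁V₁ = (432 kPa)(6.49 L) = 2804 J.
W = 2804 × ln(3.51/6.49) = 2804 × -0.6146
W_by_gas = -1723 J.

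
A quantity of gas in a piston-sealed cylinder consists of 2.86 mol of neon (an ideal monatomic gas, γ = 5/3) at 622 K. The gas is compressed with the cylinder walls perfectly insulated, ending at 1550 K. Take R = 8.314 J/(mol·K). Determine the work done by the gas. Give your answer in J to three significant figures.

W ≈ -33100 J

Adiabatic ⇒ Q = 0, so W_by = −ΔU = nCᵥ(T₁ − T₂).
Cᵥ = 3R/2 = 12.47 J/(mol·K).
W = (2.86)(12.47)(622 − 1550) = -33099 J.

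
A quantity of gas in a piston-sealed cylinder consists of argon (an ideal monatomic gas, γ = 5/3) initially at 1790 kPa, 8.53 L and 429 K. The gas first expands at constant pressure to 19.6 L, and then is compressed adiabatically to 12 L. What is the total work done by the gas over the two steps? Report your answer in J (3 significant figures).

W_total ≈ -546 J

Step 1 (isobaric): W = PΔV = (1790 kPa)(19.6 − 8.53 L) = 19815 J.
After step 1: P = 1790 kPa, V = 19.6 L, T = 985.7 K.
Step 2 (adiabatic): W = (P₁V₁ − P₂V₂)/(γ−1) = (35084 − 48659)/0.667 = -20362 J.
W_total = 19815 − 20362 = -546.5 J.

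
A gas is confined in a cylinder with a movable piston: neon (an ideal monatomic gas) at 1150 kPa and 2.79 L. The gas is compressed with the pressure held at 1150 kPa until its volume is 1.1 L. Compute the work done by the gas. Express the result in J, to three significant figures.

Isobaric: W = P ΔV.
W = (1150 kPa)(1.1 − 2.79 L) = (1150)(-1.69) = -1944 J.

W ≈ -1940 J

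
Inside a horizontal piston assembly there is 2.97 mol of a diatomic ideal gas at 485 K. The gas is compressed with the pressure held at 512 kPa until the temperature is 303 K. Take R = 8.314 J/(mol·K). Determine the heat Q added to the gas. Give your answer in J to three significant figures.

Q ≈ -15700 J

Isobaric: W = nRΔT = (2.97)(8.314)(-182) = -4494 J.
ΔU = nCᵥΔT with Cᵥ = 5R/2: ΔU = (2.97)(20.79)(-182) = -11235 J.
Q = ΔU + W = -11235 − 4494 = -15729 J.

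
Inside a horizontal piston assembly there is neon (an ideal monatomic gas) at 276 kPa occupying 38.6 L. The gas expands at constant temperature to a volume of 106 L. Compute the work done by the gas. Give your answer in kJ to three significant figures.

W ≈ 10.8 kJ

Isothermal: W = nRT ln(V₂/V₁) = P₁V₁ ln(V₂/V₁).
P₁V₁ = (276 kPa)(38.6 L) = 10654 J.
W = 10654 × ln(106/38.6) = 10654 × 1.01
W_by_gas = 10762 J.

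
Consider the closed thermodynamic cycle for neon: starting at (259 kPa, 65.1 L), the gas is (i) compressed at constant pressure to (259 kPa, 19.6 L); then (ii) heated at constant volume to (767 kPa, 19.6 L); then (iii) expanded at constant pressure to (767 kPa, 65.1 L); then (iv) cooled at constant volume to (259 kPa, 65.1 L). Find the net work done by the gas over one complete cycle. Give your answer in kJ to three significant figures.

Constant-volume legs do no work.
W(i) = (259)(19.6 − 65.1) = -11784 J; W(iii) = (767)(65.1 − 19.6) = 34898 J.
W_net = -11784 + 34898 = 23114 J (the clockwise enclosed area).

W_net ≈ 23.1 kJ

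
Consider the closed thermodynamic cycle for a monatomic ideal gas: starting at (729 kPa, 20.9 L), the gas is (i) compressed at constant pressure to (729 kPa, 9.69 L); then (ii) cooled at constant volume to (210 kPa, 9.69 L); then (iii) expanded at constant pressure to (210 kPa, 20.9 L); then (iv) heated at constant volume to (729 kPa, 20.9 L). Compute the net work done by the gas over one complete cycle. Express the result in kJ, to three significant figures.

W_net ≈ -5.82 kJ

Constant-volume legs do no work.
W(i) = (729)(9.69 − 20.9) = -8172 J; W(iii) = (210)(20.9 − 9.69) = 2354 J.
W_net = -8172 + 2354 = -5818 J (the counter-clockwise enclosed area).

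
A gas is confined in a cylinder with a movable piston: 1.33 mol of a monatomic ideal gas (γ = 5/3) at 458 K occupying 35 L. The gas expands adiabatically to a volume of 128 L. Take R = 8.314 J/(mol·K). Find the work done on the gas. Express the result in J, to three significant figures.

Adiabatic: TV^(γ−1) = const with γ = 5/3.
T₂ = T₁ (V₁/V₂)^(γ−1) = 458 × (35/128)^0.667 = 458 × 0.4213 = 192.9 K.
W_by = nCᵥ(T₁ − T₂) = (1.33)(12.47)(458 − 192.9) = 4396 J.
Work on gas = −W_by = -4396 J.

W ≈ -4400 J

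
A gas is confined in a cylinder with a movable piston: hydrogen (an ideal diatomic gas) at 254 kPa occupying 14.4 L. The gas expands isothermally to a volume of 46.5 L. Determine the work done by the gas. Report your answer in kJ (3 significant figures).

Isothermal: W = nRT ln(V₂/V₁) = P₁V₁ ln(V₂/V₁).
P₁V₁ = (254 kPa)(14.4 L) = 3658 J.
W = 3658 × ln(46.5/14.4) = 3658 × 1.172
W_by_gas = 4288 J.

W ≈ 4.29 kJ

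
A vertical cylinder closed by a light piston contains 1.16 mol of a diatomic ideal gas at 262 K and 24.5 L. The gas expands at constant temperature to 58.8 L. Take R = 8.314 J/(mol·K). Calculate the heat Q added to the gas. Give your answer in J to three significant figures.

Q ≈ 2210 J

Isothermal ⇒ ΔU = 0, so Q = W = nRT ln(V₂/V₁).
Q = (1.16)(8.314)(262) ln(58.8/24.5) = 2527 × 0.8755 = 2212 J.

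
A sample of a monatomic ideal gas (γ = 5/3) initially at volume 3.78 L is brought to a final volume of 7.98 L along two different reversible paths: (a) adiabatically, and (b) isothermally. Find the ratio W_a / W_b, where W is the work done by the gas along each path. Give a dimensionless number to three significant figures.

Path (a) adiabatic: W = P₁V₁(1 − (V₁/V₂)^(γ−1))/(γ−1) → W_a/(P₁V₁) = 0.5885.
Path (b) isothermal: W = P₁V₁ ln(V₂/V₁) → W_b/(P₁V₁) = 0.7472.
W_a / W_b = 0.5885 / 0.7472 = 0.7876.

W_a / W_b ≈ 0.788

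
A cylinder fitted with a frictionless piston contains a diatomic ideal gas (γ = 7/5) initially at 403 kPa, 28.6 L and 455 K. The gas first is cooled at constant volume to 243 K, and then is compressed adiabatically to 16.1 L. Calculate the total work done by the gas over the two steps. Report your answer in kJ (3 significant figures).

W_total ≈ -3.98 kJ

Step 1 (isochoric): W = 0 (constant volume).
After step 1: P = 215.2 kPa (V unchanged).
Step 2 (adiabatic): W = (P₁V₁ − P₂V₂)/(γ−1) = (6156 − 7746)/0.4 = -3976 J.
W_total = 0 − 3976 = -3976 J.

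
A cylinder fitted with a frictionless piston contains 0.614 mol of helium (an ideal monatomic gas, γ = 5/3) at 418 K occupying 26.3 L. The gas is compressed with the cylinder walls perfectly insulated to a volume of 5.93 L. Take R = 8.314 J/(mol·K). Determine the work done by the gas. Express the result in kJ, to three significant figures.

W ≈ -5.44 kJ

Adiabatic: TV^(γ−1) = const with γ = 5/3.
T₂ = T₁ (V₁/V₂)^(γ−1) = 418 × (26.3/5.93)^0.667 = 418 × 2.699 = 1128 K.
W_by = nCᵥ(T₁ − T₂) = (0.614)(12.47)(418 − 1128) = -5439 J.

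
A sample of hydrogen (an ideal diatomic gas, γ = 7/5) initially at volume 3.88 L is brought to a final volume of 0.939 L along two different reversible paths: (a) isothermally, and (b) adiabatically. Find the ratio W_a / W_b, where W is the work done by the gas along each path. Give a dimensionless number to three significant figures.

Path (a) isothermal: W = P₁V₁ ln(V₂/V₁) → W_a/(P₁V₁) = -1.419.
Path (b) adiabatic: W = P₁V₁(1 − (V₁/V₂)^(γ−1))/(γ−1) → W_b/(P₁V₁) = -1.91.
W_a / W_b = -1.419 / -1.91 = 0.7429.

W_a / W_b ≈ 0.743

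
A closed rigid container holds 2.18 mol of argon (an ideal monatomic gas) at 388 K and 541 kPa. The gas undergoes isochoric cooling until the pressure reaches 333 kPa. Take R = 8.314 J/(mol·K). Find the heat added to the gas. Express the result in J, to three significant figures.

Q ≈ -4060 J

Constant volume ⇒ W = 0, so Q = ΔU = nCᵥΔT with Cᵥ = 3R/2 = 12.47 J/(mol·K).
At constant V, T₂/T₁ = P₂/P₁ ⇒ ΔT = T₁(P₂/P₁ − 1) = 388·(333/541 − 1) = -149.2 K.
ΔU = (2.18)(12.47)(-149.2) = -4056 J.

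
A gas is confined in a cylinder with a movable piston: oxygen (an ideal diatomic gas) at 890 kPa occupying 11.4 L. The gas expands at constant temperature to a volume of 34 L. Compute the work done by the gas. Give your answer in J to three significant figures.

Isothermal: W = nRT ln(V₂/V₁) = P₁V₁ ln(V₂/V₁).
P₁V₁ = (890 kPa)(11.4 L) = 10146 J.
W = 10146 × ln(34/11.4) = 10146 × 1.093
W_by_gas = 11087 J.

W ≈ 11100 J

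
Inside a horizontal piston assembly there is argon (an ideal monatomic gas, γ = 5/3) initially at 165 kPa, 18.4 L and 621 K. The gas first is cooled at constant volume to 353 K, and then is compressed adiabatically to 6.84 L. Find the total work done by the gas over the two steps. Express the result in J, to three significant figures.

Step 1 (isochoric): W = 0 (constant volume).
After step 1: P = 93.79 kPa (V unchanged).
Step 2 (adiabatic): W = (P₁V₁ − P₂V₂)/(γ−1) = (1726 − 3338)/0.667 = -2418 J.
W_total = 0 − 2418 = -2418 J.

W_total ≈ -2420 J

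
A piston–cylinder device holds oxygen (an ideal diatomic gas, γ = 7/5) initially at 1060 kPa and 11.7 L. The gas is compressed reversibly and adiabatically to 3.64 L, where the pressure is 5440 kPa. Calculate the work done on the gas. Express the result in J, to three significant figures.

Adiabatic: W = (P₁V₁ − P₂V₂)/(γ − 1) with γ = 7/5.
P₁V₁ = 12402 J, P₂V₂ = 19802 J.
W = (12402 − 19802) / 0.4 = -18499 J.
Work on gas = −W_by = 18499 J.

W ≈ 18500 J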